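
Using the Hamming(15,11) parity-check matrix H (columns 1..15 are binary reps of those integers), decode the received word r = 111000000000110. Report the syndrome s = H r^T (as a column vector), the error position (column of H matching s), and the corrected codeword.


s = (0, 0, 1, 1)^T, error position = 3, corrected codeword c = 110000000000110

Compute s = H r^T mod 2 one row at a time:
  s_1 = 0 + 0 + 0 + 0 + 0 + 1 + 1 + 0 = 2 ≡ 0 (mod 2).
  s_2 = 0 + 0 + 0 + 0 + 0 + 1 + 1 + 0 = 2 ≡ 0 (mod 2).
  s_3 = 1 + 1 + 0 + 0 + 0 + 0 + 1 + 0 = 3 ≡ 1 (mod 2).
  s_4 = 1 + 1 + 0 + 0 + 0 + 0 + 1 + 0 = 3 ≡ 1 (mod 2).
s = (0, 0, 1, 1)^T — this equals column 3 of H (binary 0011), so error is at position 3.
Correct: flip bit 3 of r = 111000000000110 to get c = 110000000000110.


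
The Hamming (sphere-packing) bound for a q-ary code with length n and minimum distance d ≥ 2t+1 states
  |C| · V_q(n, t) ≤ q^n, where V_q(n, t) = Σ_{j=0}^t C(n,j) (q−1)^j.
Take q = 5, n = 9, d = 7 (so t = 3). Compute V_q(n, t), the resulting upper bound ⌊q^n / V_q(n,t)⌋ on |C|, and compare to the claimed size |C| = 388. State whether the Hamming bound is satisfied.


V_q(n, t) = 5989, q^n = 1953125, Hamming bound = 326, |C| = 388 > bound (violated).

Step 1: Compute V_q(n, t) = Σ_{j=0}^3 C(n, j) (q−1)^j.
  j = 0: C(9,0)·(4)^0 = 1·1 = 1.
  j = 1: C(9,1)·(4)^1 = 9·4 = 36.
  j = 2: C(9,2)·(4)^2 = 36·16 = 576.
  j = 3: C(9,3)·(4)^3 = 84·64 = 5376.
  V_q(n, t) = 1 + 36 + 576 + 5376 = 5989.
Step 2: q^n = 5^9 = 1953125.
Step 3: Hamming bound ⌊q^n / V_q(n,t)⌋ = ⌊1953125/5989⌋ = 326.
Step 4: Compare |C| = 388 to 326: violated.
The claimed |C| lies above the Hamming bound, so no 5-ary code of length 9 with d ≥ 7 can have 388 codewords.


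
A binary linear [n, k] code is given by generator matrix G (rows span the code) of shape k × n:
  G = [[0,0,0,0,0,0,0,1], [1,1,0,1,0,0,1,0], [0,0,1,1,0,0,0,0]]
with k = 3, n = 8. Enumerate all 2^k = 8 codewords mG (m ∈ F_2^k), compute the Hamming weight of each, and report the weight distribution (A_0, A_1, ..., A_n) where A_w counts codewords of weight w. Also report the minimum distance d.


Weight distribution: A_0 = 1, A_1 = 1, A_2 = 1, A_3 = 1, A_4 = 2, A_5 = 2. Minimum distance d = 1.

Enumerate all 2^3 = 8 messages m ∈ F_2^3.
For each, compute codeword c = mG in F_2^8, then tally its weight.
  m = 000 → c = 00000000, weight = 0.
  m = 100 → c = 00000001, weight = 1.
  m = 010 → c = 11010010, weight = 4.
  m = 110 → c = 11010011, weight = 5.
  m = 001 → c = 00110000, weight = 2.
  m = 101 → c = 00110001, weight = 3.
  m = 011 → c = 11100010, weight = 4.
  m = 111 → c = 11100011, weight = 5.
Tally weights:
  weight 0: 1 codewords.
  weight 1: 1 codewords.
  weight 2: 1 codewords.
  weight 3: 1 codewords.
  weight 4: 2 codewords.
  weight 5: 2 codewords.
Minimum distance d = smallest w > 0 with A_w > 0 = 1.
Sanity: Σ A_w = 8 = 2^3 = 8 ✓.


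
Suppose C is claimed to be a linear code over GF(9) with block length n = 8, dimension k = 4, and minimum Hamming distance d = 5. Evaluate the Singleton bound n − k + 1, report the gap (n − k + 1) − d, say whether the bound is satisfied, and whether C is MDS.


Singleton RHS = n − k + 1 = 5, slack = 0, bound satisfied, MDS.

Singleton bound: d ≤ n − k + 1.
Here n = 8, k = 4, so n − k + 1 = 5.
Given d = 5, check d ≤ 5: YES.
Slack = (n − k + 1) − d = 0.
The code is MDS (slack = 0).
Description: the claimed parameters are [8, 4, 5]_9; such a code would be MDS (meets Singleton bound).


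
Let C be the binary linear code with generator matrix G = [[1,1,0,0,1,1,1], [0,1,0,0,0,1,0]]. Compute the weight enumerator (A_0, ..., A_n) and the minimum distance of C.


Weight distribution: A_0 = 1, A_2 = 1, A_3 = 1, A_5 = 1. Minimum distance d = 2.

Enumerate all 2^2 = 4 messages m ∈ F_2^2.
For each, compute codeword c = mG in F_2^7, then tally its weight.
  m = 00 → c = 0000000, weight = 0.
  m = 10 → c = 1100111, weight = 5.
  m = 01 → c = 0100010, weight = 2.
  m = 11 → c = 1000101, weight = 3.
Tally weights:
  weight 0: 1 codewords.
  weight 2: 1 codewords.
  weight 3: 1 codewords.
  weight 5: 1 codewords.
Minimum distance d = smallest w > 0 with A_w > 0 = 2.
Sanity: Σ A_w = 4 = 2^2 = 4 ✓.


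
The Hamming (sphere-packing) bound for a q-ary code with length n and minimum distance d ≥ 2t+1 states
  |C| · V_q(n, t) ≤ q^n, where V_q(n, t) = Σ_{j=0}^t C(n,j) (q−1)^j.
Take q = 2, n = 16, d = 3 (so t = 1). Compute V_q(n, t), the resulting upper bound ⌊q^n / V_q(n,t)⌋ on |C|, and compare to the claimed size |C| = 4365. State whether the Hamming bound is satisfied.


V_q(n, t) = 17, q^n = 65536, Hamming bound = 3855, |C| = 4365 > bound (violated).

Step 1: Compute V_q(n, t) = Σ_{j=0}^1 C(n, j) (q−1)^j.
  j = 0: C(16,0)·(1)^0 = 1·1 = 1.
  j = 1: C(16,1)·(1)^1 = 16·1 = 16.
  V_q(n, t) = 1 + 16 = 17.
Step 2: q^n = 2^16 = 65536.
Step 3: Hamming bound ⌊q^n / V_q(n,t)⌋ = ⌊65536/17⌋ = 3855.
Step 4: Compare |C| = 4365 to 3855: violated.
The claimed |C| lies above the Hamming bound, so no 2-ary code of length 16 with d ≥ 3 can have 4365 codewords.


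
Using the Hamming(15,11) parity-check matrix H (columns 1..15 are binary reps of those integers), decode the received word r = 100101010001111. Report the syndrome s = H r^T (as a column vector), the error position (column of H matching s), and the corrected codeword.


s = (1, 0, 1, 1)^T, error position = 11, corrected codeword c = 100101010011111

Compute s = H r^T mod 2 one row at a time:
  s_1 = 1 + 0 + 0 + 0 + 1 + 1 + 1 + 1 = 5 ≡ 1 (mod 2).
  s_2 = 1 + 0 + 1 + 0 + 1 + 1 + 1 + 1 = 6 ≡ 0 (mod 2).
  s_3 = 0 + 0 + 1 + 0 + 0 + 0 + 1 + 1 = 3 ≡ 1 (mod 2).
  s_4 = 1 + 0 + 0 + 0 + 0 + 0 + 1 + 1 = 3 ≡ 1 (mod 2).
s = (1, 0, 1, 1)^T — this equals column 11 of H (binary 1011), so error is at position 11.
Correct: flip bit 11 of r = 100101010001111 to get c = 100101010011111.


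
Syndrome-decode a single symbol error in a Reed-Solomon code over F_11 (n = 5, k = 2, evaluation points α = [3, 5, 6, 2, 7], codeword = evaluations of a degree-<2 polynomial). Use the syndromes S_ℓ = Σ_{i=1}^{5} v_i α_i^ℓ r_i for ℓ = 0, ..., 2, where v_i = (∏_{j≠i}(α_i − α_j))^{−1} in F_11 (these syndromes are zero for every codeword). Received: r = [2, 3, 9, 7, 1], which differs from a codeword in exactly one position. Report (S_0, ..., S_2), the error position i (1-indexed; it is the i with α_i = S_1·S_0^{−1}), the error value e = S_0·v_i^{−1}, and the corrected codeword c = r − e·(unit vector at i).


S = (9, 8, 1), error at position 5, error magnitude e = 8, c = [2, 3, 9, 7, 4].

Step 1: column multipliers v_i = (∏_{j≠i}(α_i − α_j))^{−1} mod 11.
  i = 1 (α = 3): (3−5)(3−6)(3−2)(3−7) = (−2)·(−3)·1·(−4) = −24 ≡ 9, so v_1 = 9^{−1} = 5 (mod 11).
  i = 2 (α = 5): (5−3)(5−6)(5−2)(5−7) = 2·(−1)·3·(−2) = 12 ≡ 1, so v_2 = 1^{−1} = 1 (mod 11).
  i = 3 (α = 6): (6−3)(6−5)(6−2)(6−7) = 3·1·4·(−1) = −12 ≡ 10, so v_3 = 10^{−1} = 10 (mod 11).
  i = 4 (α = 2): (2−3)(2−5)(2−6)(2−7) = (−1)·(−3)·(−4)·(−5) = 60 ≡ 5, so v_4 = 5^{−1} = 9 (mod 11).
  i = 5 (α = 7): (7−3)(7−5)(7−6)(7−2) = 4·2·1·5 = 40 ≡ 7, so v_5 = 7^{−1} = 8 (mod 11).
  v = [5, 1, 10, 9, 8].
Step 2: syndromes of r = [2, 3, 9, 7, 1] (all sums mod 11).
  S_0 = Σ v_i r_i = 5·2 + 1·3 + 10·9 + 9·7 + 8·1 = 174 ≡ 9.
  S_1 = Σ v_i α_i r_i = 5·3·2 + 1·5·3 + 10·6·9 + 9·2·7 + 8·7·1 = 767 ≡ 8.
  α_i^2 mod 11 = [9, 3, 3, 4, 5].
  S_2 = Σ v_i α_i^2 r_i = 5·9·2 + 1·3·3 + 10·3·9 + 9·4·7 + 8·5·1 = 661 ≡ 1.
  S = (9, 8, 1) ≠ 0, so r is not a codeword (an error is present).
Step 3: locate the error. For a single error e at position i, S_ℓ = v_i·e·α_i^ℓ, so α_err = S_1/S_0.
  S_0^{−1} = 9^{−1} = 5 (mod 11), so α_err = 8·5 = 40 ≡ 7 = α_5. Error position i = 5.
  Consistency check: S_2/S_1 = 1·7 = 7 ≡ 7 = α_err ✓ (single-error assumption holds).
Step 4: error magnitude e = S_0/v_5 = S_0·∏_{j≠5}(α_5 − α_j) = 9·7 = 63 ≡ 8 (mod 11).
Step 5: correct position 5: c_5 = r_5 − e = 1 − 8 ≡ 4 (mod 11). Hence c = [2, 3, 9, 7, 4].
  Check: interpolating c through the α_i gives m(x) = 6 + 6·x (degree < 2) with m(α_i) = c_i for every i, so c is indeed a codeword.


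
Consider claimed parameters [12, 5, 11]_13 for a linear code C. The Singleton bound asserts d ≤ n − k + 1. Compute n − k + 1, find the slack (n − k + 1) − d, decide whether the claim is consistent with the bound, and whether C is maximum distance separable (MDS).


Singleton RHS = n − k + 1 = 8, slack = -3, bound violated (no such code; not MDS).

Singleton bound: d ≤ n − k + 1.
Here n = 12, k = 5, so n − k + 1 = 8.
Given d = 11, check d ≤ 8: NO.
Slack = (n − k + 1) − d = -3.
The slack is negative: d = 11 exceeds n − k + 1 = 8 by 3, so the Singleton bound is violated and no linear [12, 5, 11]_13 code can exist. In particular it is not MDS (MDS requires d = n − k + 1 exactly).
Description: the claimed parameters are [12, 5, 11]_13; such a code would be impossible (violates the Singleton bound).


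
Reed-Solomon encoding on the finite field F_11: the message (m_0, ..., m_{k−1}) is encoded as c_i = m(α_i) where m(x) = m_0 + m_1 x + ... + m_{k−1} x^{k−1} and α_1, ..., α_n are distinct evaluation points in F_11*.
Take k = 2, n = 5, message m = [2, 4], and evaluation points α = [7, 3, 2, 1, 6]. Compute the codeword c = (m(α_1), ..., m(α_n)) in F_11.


c = [8, 3, 10, 6, 4]

Message polynomial: m(x) = 2 + 4·x (mod 11).
For each evaluation point α_i, compute m(α_i) mod 11:
  α_1 = 7: Horner steps 4 → 8, so m(7) = 8.
  α_2 = 3: Horner steps 4 → 3, so m(3) = 3.
  α_3 = 2: Horner steps 4 → 10, so m(2) = 10.
  α_4 = 1: Horner steps 4 → 6, so m(1) = 6.
  α_5 = 6: Horner steps 4 → 4, so m(6) = 4.
Codeword c = [8, 3, 10, 6, 4] ∈ F_11^5.


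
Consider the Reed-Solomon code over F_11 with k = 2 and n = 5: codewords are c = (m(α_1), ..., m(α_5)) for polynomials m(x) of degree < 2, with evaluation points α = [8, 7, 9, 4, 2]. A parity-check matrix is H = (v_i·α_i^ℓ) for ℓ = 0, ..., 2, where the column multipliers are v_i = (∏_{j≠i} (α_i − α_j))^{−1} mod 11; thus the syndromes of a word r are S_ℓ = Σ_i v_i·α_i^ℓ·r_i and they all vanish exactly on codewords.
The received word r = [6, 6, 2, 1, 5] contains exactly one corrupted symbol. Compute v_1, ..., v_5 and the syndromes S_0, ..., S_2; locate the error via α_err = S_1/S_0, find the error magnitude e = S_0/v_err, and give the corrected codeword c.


S = (10, 3, 2), error at position 1, error magnitude e = 2, c = [4, 6, 2, 1, 5].

Step 1: column multipliers v_i = (∏_{j≠i}(α_i − α_j))^{−1} mod 11.
  i = 1 (α = 8): (8−7)(8−9)(8−4)(8−2) = 1·(−1)·4·6 = −24 ≡ 9, so v_1 = 9^{−1} = 5 (mod 11).
  i = 2 (α = 7): (7−8)(7−9)(7−4)(7−2) = (−1)·(−2)·3·5 = 30 ≡ 8, so v_2 = 8^{−1} = 7 (mod 11).
  i = 3 (α = 9): (9−8)(9−7)(9−4)(9−2) = 1·2·5·7 = 70 ≡ 4, so v_3 = 4^{−1} = 3 (mod 11).
  i = 4 (α = 4): (4−8)(4−7)(4−9)(4−2) = (−4)·(−3)·(−5)·2 = −120 ≡ 1, so v_4 = 1^{−1} = 1 (mod 11).
  i = 5 (α = 2): (2−8)(2−7)(2−9)(2−4) = (−6)·(−5)·(−7)·(−2) = 420 ≡ 2, so v_5 = 2^{−1} = 6 (mod 11).
  v = [5, 7, 3, 1, 6].
Step 2: syndromes of r = [6, 6, 2, 1, 5] (all sums mod 11).
  S_0 = Σ v_i r_i = 5·6 + 7·6 + 3·2 + 1·1 + 6·5 = 109 ≡ 10.
  S_1 = Σ v_i α_i r_i = 5·8·6 + 7·7·6 + 3·9·2 + 1·4·1 + 6·2·5 = 652 ≡ 3.
  α_i^2 mod 11 = [9, 5, 4, 5, 4].
  S_2 = Σ v_i α_i^2 r_i = 5·9·6 + 7·5·6 + 3·4·2 + 1·5·1 + 6·4·5 = 629 ≡ 2.
  S = (10, 3, 2) ≠ 0, so r is not a codeword (an error is present).
Step 3: locate the error. For a single error e at position i, S_ℓ = v_i·e·α_i^ℓ, so α_err = S_1/S_0.
  S_0^{−1} = 10^{−1} = 10 (mod 11), so α_err = 3·10 = 30 ≡ 8 = α_1. Error position i = 1.
  Consistency check: S_2/S_1 = 2·4 = 8 ≡ 8 = α_err ✓ (single-error assumption holds).
Step 4: error magnitude e = S_0/v_1 = S_0·∏_{j≠1}(α_1 − α_j) = 10·9 = 90 ≡ 2 (mod 11).
Step 5: correct position 1: c_1 = r_1 − e = 6 − 2 ≡ 4 (mod 11). Hence c = [4, 6, 2, 1, 5].
  Check: interpolating c through the α_i gives m(x) = 9 + 9·x (degree < 2) with m(α_i) = c_i for every i, so c is indeed a codeword.


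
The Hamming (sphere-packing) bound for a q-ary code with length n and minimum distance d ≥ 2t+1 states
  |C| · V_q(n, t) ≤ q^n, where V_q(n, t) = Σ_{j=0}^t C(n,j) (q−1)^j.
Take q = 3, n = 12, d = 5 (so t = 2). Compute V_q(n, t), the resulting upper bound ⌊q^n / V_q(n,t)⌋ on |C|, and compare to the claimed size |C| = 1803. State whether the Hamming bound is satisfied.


V_q(n, t) = 289, q^n = 531441, Hamming bound = 1838, |C| = 1803 ≤ bound (satisfied).

Step 1: Compute V_q(n, t) = Σ_{j=0}^2 C(n, j) (q−1)^j.
  j = 0: C(12,0)·(2)^0 = 1·1 = 1.
  j = 1: C(12,1)·(2)^1 = 12·2 = 24.
  j = 2: C(12,2)·(2)^2 = 66·4 = 264.
  V_q(n, t) = 1 + 24 + 264 = 289.
Step 2: q^n = 3^12 = 531441.
Step 3: Hamming bound ⌊q^n / V_q(n,t)⌋ = ⌊531441/289⌋ = 1838.
Step 4: Compare |C| = 1803 to 1838: satisfied.
The claimed |C| lies below the Hamming bound.


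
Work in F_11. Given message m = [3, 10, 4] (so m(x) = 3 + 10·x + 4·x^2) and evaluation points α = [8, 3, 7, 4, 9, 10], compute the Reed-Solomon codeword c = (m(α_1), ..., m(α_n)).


c = [9, 3, 5, 8, 10, 8]

Message polynomial: m(x) = 3 + 10·x + 4·x^2 (mod 11).
For each evaluation point α_i, compute m(α_i) mod 11:
  α_1 = 8: Horner steps 4 → 9 → 9, so m(8) = 9.
  α_2 = 3: Horner steps 4 → 0 → 3, so m(3) = 3.
  α_3 = 7: Horner steps 4 → 5 → 5, so m(7) = 5.
  α_4 = 4: Horner steps 4 → 4 → 8, so m(4) = 8.
  α_5 = 9: Horner steps 4 → 2 → 10, so m(9) = 10.
  α_6 = 10: Horner steps 4 → 6 → 8, so m(10) = 8.
Codeword c = [9, 3, 5, 8, 10, 8] ∈ F_11^6.


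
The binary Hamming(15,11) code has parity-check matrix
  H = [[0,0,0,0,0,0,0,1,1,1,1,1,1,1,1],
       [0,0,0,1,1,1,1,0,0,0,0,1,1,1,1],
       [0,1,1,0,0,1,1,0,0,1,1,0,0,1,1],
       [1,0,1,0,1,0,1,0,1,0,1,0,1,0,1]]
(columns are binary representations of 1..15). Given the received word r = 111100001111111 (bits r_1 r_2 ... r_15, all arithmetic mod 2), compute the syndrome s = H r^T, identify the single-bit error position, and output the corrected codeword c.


s = (1, 1, 0, 0)^T, error position = 12, corrected codeword c = 111100001110111

Compute s = H r^T mod 2 one row at a time:
  s_1 = 0 + 1 + 1 + 1 + 1 + 1 + 1 + 1 = 7 ≡ 1 (mod 2).
  s_2 = 1 + 0 + 0 + 0 + 1 + 1 + 1 + 1 = 5 ≡ 1 (mod 2).
  s_3 = 1 + 1 + 0 + 0 + 1 + 1 + 1 + 1 = 6 ≡ 0 (mod 2).
  s_4 = 1 + 1 + 0 + 0 + 1 + 1 + 1 + 1 = 6 ≡ 0 (mod 2).
s = (1, 1, 0, 0)^T — this equals column 12 of H (binary 1100), so error is at position 12.
Correct: flip bit 12 of r = 111100001111111 to get c = 111100001110111.


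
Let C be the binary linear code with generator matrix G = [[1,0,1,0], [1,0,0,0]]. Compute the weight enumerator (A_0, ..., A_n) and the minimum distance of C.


Weight distribution: A_0 = 1, A_1 = 2, A_2 = 1. Minimum distance d = 1.

Enumerate all 2^2 = 4 messages m ∈ F_2^2.
For each, compute codeword c = mG in F_2^4, then tally its weight.
  m = 00 → c = 0000, weight = 0.
  m = 10 → c = 1010, weight = 2.
  m = 01 → c = 1000, weight = 1.
  m = 11 → c = 0010, weight = 1.
Tally weights:
  weight 0: 1 codewords.
  weight 1: 2 codewords.
  weight 2: 1 codewords.
Minimum distance d = smallest w > 0 with A_w > 0 = 1.
Sanity: Σ A_w = 4 = 2^2 = 4 ✓.


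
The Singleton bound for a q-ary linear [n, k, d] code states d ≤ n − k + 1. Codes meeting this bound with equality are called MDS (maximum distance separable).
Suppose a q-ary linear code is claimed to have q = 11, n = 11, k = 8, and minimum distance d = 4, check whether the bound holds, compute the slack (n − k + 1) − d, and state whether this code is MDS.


Singleton RHS = n − k + 1 = 4, slack = 0, bound satisfied, MDS.

Singleton bound: d ≤ n − k + 1.
Here n = 11, k = 8, so n − k + 1 = 4.
Given d = 4, check d ≤ 4: YES.
Slack = (n − k + 1) − d = 0.
The code is MDS (slack = 0).
Description: the claimed parameters are [11, 8, 4]_11; such a code would be MDS (meets Singleton bound).


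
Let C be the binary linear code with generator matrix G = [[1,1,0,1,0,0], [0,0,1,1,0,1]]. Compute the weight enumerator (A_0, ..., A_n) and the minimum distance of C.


Weight distribution: A_0 = 1, A_3 = 2, A_4 = 1. Minimum distance d = 3.

Enumerate all 2^2 = 4 messages m ∈ F_2^2.
For each, compute codeword c = mG in F_2^6, then tally its weight.
  m = 00 → c = 000000, weight = 0.
  m = 10 → c = 110100, weight = 3.
  m = 01 → c = 001101, weight = 3.
  m = 11 → c = 111001, weight = 4.
Tally weights:
  weight 0: 1 codewords.
  weight 3: 2 codewords.
  weight 4: 1 codewords.
Minimum distance d = smallest w > 0 with A_w > 0 = 3.
Sanity: Σ A_w = 4 = 2^2 = 4 ✓.


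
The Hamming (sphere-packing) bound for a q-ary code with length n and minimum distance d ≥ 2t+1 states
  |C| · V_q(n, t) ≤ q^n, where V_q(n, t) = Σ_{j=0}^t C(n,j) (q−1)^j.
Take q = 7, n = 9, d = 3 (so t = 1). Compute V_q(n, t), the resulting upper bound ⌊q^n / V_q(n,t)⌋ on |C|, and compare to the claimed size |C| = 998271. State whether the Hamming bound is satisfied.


V_q(n, t) = 55, q^n = 40353607, Hamming bound = 733701, |C| = 998271 > bound (violated).

Step 1: Compute V_q(n, t) = Σ_{j=0}^1 C(n, j) (q−1)^j.
  j = 0: C(9,0)·(6)^0 = 1·1 = 1.
  j = 1: C(9,1)·(6)^1 = 9·6 = 54.
  V_q(n, t) = 1 + 54 = 55.
Step 2: q^n = 7^9 = 40353607.
Step 3: Hamming bound ⌊q^n / V_q(n,t)⌋ = ⌊40353607/55⌋ = 733701.
Step 4: Compare |C| = 998271 to 733701: violated.
The claimed |C| lies above the Hamming bound, so no 7-ary code of length 9 with d ≥ 3 can have 998271 codewords.


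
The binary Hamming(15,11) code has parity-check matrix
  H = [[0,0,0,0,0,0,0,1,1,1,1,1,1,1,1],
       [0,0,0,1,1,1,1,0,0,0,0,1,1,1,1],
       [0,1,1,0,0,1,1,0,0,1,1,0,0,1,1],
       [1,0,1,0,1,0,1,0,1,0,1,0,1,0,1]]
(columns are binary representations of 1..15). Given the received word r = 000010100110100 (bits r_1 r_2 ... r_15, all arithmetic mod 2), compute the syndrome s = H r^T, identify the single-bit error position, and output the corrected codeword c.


s = (1, 1, 1, 0)^T, error position = 14, corrected codeword c = 000010100110110

Compute s = H r^T mod 2 one row at a time:
  s_1 = 0 + 0 + 1 + 1 + 0 + 1 + 0 + 0 = 3 ≡ 1 (mod 2).
  s_2 = 0 + 1 + 0 + 1 + 0 + 1 + 0 + 0 = 3 ≡ 1 (mod 2).
  s_3 = 0 + 0 + 0 + 1 + 1 + 1 + 0 + 0 = 3 ≡ 1 (mod 2).
  s_4 = 0 + 0 + 1 + 1 + 0 + 1 + 1 + 0 = 4 ≡ 0 (mod 2).
s = (1, 1, 1, 0)^T — this equals column 14 of H (binary 1110), so error is at position 14.
Correct: flip bit 14 of r = 000010100110100 to get c = 000010100110110.


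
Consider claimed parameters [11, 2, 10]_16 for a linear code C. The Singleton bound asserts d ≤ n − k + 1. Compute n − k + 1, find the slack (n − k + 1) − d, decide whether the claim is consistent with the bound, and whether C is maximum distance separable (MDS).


Singleton RHS = n − k + 1 = 10, slack = 0, bound satisfied, MDS.

Singleton bound: d ≤ n − k + 1.
Here n = 11, k = 2, so n − k + 1 = 10.
Given d = 10, check d ≤ 10: YES.
Slack = (n − k + 1) − d = 0.
The code is MDS (slack = 0).
Description: the claimed parameters are [11, 2, 10]_16; such a code would be MDS (meets Singleton bound).


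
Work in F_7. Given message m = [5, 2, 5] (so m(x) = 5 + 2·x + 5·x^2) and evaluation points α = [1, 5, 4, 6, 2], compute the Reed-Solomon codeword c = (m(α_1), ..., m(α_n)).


c = [5, 0, 2, 1, 1]

Message polynomial: m(x) = 5 + 2·x + 5·x^2 (mod 7).
For each evaluation point α_i, compute m(α_i) mod 7:
  α_1 = 1: Horner steps 5 → 0 → 5, so m(1) = 5.
  α_2 = 5: Horner steps 5 → 6 → 0, so m(5) = 0.
  α_3 = 4: Horner steps 5 → 1 → 2, so m(4) = 2.
  α_4 = 6: Horner steps 5 → 4 → 1, so m(6) = 1.
  α_5 = 2: Horner steps 5 → 5 → 1, so m(2) = 1.
Codeword c = [5, 0, 2, 1, 1] ∈ F_7^5.


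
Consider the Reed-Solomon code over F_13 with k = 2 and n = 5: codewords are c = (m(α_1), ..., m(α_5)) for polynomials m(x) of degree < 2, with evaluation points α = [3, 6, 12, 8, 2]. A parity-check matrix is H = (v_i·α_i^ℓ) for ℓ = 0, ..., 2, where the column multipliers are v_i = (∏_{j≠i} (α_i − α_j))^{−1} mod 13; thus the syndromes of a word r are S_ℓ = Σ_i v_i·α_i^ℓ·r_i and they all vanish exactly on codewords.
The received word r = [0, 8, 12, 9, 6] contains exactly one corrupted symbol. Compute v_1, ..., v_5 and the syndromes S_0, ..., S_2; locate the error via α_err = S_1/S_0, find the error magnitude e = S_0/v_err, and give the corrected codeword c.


S = (7, 6, 7), error at position 3, error magnitude e = 1, c = [0, 8, 11, 9, 6].

Step 1: column multipliers v_i = (∏_{j≠i}(α_i − α_j))^{−1} mod 13.
  i = 1 (α = 3): (3−6)(3−12)(3−8)(3−2) = (−3)·(−9)·(−5)·1 = −135 ≡ 8, so v_1 = 8^{−1} = 5 (mod 13).
  i = 2 (α = 6): (6−3)(6−12)(6−8)(6−2) = 3·(−6)·(−2)·4 = 144 ≡ 1, so v_2 = 1^{−1} = 1 (mod 13).
  i = 3 (α = 12): (12−3)(12−6)(12−8)(12−2) = 9·6·4·10 = 2160 ≡ 2, so v_3 = 2^{−1} = 7 (mod 13).
  i = 4 (α = 8): (8−3)(8−6)(8−12)(8−2) = 5·2·(−4)·6 = −240 ≡ 7, so v_4 = 7^{−1} = 2 (mod 13).
  i = 5 (α = 2): (2−3)(2−6)(2−12)(2−8) = (−1)·(−4)·(−10)·(−6) = 240 ≡ 6, so v_5 = 6^{−1} = 11 (mod 13).
  v = [5, 1, 7, 2, 11].
Step 2: syndromes of r = [0, 8, 12, 9, 6] (all sums mod 13).
  S_0 = Σ v_i r_i = 5·0 + 1·8 + 7·12 + 2·9 + 11·6 = 176 ≡ 7.
  S_1 = Σ v_i α_i r_i = 5·3·0 + 1·6·8 + 7·12·12 + 2·8·9 + 11·2·6 = 1332 ≡ 6.
  α_i^2 mod 13 = [9, 10, 1, 12, 4].
  S_2 = Σ v_i α_i^2 r_i = 5·9·0 + 1·10·8 + 7·1·12 + 2·12·9 + 11·4·6 = 644 ≡ 7.
  S = (7, 6, 7) ≠ 0, so r is not a codeword (an error is present).
Step 3: locate the error. For a single error e at position i, S_ℓ = v_i·e·α_i^ℓ, so α_err = S_1/S_0.
  S_0^{−1} = 7^{−1} = 2 (mod 13), so α_err = 6·2 = 12 ≡ 12 = α_3. Error position i = 3.
  Consistency check: S_2/S_1 = 7·11 = 77 ≡ 12 = α_err ✓ (single-error assumption holds).
Step 4: error magnitude e = S_0/v_3 = S_0·∏_{j≠3}(α_3 − α_j) = 7·2 = 14 ≡ 1 (mod 13).
Step 5: correct position 3: c_3 = r_3 − e = 12 − 1 ≡ 11 (mod 13). Hence c = [0, 8, 11, 9, 6].
  Check: interpolating c through the α_i gives m(x) = 5 + 7·x (degree < 2) with m(α_i) = c_i for every i, so c is indeed a codeword.


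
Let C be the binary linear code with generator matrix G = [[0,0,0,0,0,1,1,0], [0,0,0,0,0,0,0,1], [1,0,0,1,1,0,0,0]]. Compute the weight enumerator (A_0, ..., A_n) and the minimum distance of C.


Weight distribution: A_0 = 1, A_1 = 1, A_2 = 1, A_3 = 2, A_4 = 1, A_5 = 1, A_6 = 1. Minimum distance d = 1.

Enumerate all 2^3 = 8 messages m ∈ F_2^3.
For each, compute codeword c = mG in F_2^8, then tally its weight.
  m = 000 → c = 00000000, weight = 0.
  m = 100 → c = 00000110, weight = 2.
  m = 010 → c = 00000001, weight = 1.
  m = 110 → c = 00000111, weight = 3.
  m = 001 → c = 10011000, weight = 3.
  m = 101 → c = 10011110, weight = 5.
  m = 011 → c = 10011001, weight = 4.
  m = 111 → c = 10011111, weight = 6.
Tally weights:
  weight 0: 1 codewords.
  weight 1: 1 codewords.
  weight 2: 1 codewords.
  weight 3: 2 codewords.
  weight 4: 1 codewords.
  weight 5: 1 codewords.
  weight 6: 1 codewords.
Minimum distance d = smallest w > 0 with A_w > 0 = 1.
Sanity: Σ A_w = 8 = 2^3 = 8 ✓.


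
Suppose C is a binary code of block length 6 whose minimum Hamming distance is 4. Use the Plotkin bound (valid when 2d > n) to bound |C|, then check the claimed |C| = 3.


Plotkin bound M ≤ 4; given |C| = 3 ≤ bound (satisfied).

Check applicability: 2d = 8, n = 6.
2d − n = 2 > 0, so Plotkin applies.
Compute d/(2d−n) = 4/2 ≈ 2.0000.
⌊d/(2d−n)⌋ = 2.
Plotkin bound: M ≤ 2·2 = 4.
Given |C| = 3, check: satisfied.
This |C| is below the Plotkin bound.


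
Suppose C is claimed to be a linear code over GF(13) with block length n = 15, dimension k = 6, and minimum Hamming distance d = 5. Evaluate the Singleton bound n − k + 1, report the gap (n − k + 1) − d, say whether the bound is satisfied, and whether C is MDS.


Singleton RHS = n − k + 1 = 10, slack = 5, bound satisfied, not MDS.

Singleton bound: d ≤ n − k + 1.
Here n = 15, k = 6, so n − k + 1 = 10.
Given d = 5, check d ≤ 10: YES.
Slack = (n − k + 1) − d = 5.
The code is NOT MDS (slack = 5 > 0).
Description: the claimed parameters are [15, 6, 5]_13; such a code would be non-MDS.


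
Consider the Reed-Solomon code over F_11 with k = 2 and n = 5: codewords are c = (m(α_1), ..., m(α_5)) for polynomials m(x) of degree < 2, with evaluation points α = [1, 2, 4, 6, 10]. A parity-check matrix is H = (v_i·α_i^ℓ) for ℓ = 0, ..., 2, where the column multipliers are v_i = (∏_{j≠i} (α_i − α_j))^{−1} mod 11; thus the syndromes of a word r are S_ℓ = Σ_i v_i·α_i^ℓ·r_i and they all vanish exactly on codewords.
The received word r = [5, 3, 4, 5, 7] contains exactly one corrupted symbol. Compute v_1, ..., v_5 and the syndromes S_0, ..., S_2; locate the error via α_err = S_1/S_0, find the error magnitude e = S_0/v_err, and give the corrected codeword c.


S = (10, 10, 10), error at position 1, error magnitude e = 8, c = [8, 3, 4, 5, 7].

Step 1: column multipliers v_i = (∏_{j≠i}(α_i − α_j))^{−1} mod 11.
  i = 1 (α = 1): (1−2)(1−4)(1−6)(1−10) = (−1)·(−3)·(−5)·(−9) = 135 ≡ 3, so v_1 = 3^{−1} = 4 (mod 11).
  i = 2 (α = 2): (2−1)(2−4)(2−6)(2−10) = 1·(−2)·(−4)·(−8) = −64 ≡ 2, so v_2 = 2^{−1} = 6 (mod 11).
  i = 3 (α = 4): (4−1)(4−2)(4−6)(4−10) = 3·2·(−2)·(−6) = 72 ≡ 6, so v_3 = 6^{−1} = 2 (mod 11).
  i = 4 (α = 6): (6−1)(6−2)(6−4)(6−10) = 5·4·2·(−4) = −160 ≡ 5, so v_4 = 5^{−1} = 9 (mod 11).
  i = 5 (α = 10): (10−1)(10−2)(10−4)(10−6) = 9·8·6·4 = 1728 ≡ 1, so v_5 = 1^{−1} = 1 (mod 11).
  v = [4, 6, 2, 9, 1].
Step 2: syndromes of r = [5, 3, 4, 5, 7] (all sums mod 11).
  S_0 = Σ v_i r_i = 4·5 + 6·3 + 2·4 + 9·5 + 1·7 = 98 ≡ 10.
  S_1 = Σ v_i α_i r_i = 4·1·5 + 6·2·3 + 2·4·4 + 9·6·5 + 1·10·7 = 428 ≡ 10.
  α_i^2 mod 11 = [1, 4, 5, 3, 1].
  S_2 = Σ v_i α_i^2 r_i = 4·1·5 + 6·4·3 + 2·5·4 + 9·3·5 + 1·1·7 = 274 ≡ 10.
  S = (10, 10, 10) ≠ 0, so r is not a codeword (an error is present).
Step 3: locate the error. For a single error e at position i, S_ℓ = v_i·e·α_i^ℓ, so α_err = S_1/S_0.
  S_0^{−1} = 10^{−1} = 10 (mod 11), so α_err = 10·10 = 100 ≡ 1 = α_1. Error position i = 1.
  Consistency check: S_2/S_1 = 10·10 = 100 ≡ 1 = α_err ✓ (single-error assumption holds).
Step 4: error magnitude e = S_0/v_1 = S_0·∏_{j≠1}(α_1 − α_j) = 10·3 = 30 ≡ 8 (mod 11).
Step 5: correct position 1: c_1 = r_1 − e = 5 − 8 ≡ 8 (mod 11). Hence c = [8, 3, 4, 5, 7].
  Check: interpolating c through the α_i gives m(x) = 2 + 6·x (degree < 2) with m(α_i) = c_i for every i, so c is indeed a codeword.


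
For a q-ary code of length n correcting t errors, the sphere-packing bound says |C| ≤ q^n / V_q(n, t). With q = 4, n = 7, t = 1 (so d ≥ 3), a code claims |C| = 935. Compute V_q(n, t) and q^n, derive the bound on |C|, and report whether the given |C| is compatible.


V_q(n, t) = 22, q^n = 16384, Hamming bound = 744, |C| = 935 > bound (violated).

Step 1: Compute V_q(n, t) = Σ_{j=0}^1 C(n, j) (q−1)^j.
  j = 0: C(7,0)·(3)^0 = 1·1 = 1.
  j = 1: C(7,1)·(3)^1 = 7·3 = 21.
  V_q(n, t) = 1 + 21 = 22.
Step 2: q^n = 4^7 = 16384.
Step 3: Hamming bound ⌊q^n / V_q(n,t)⌋ = ⌊16384/22⌋ = 744.
Step 4: Compare |C| = 935 to 744: violated.
The claimed |C| lies above the Hamming bound, so no 4-ary code of length 7 with d ≥ 3 can have 935 codewords.


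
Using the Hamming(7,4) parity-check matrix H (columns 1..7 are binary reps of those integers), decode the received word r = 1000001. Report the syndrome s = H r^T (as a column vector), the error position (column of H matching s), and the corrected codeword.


s = (1, 1, 0)^T, error position = 6, corrected codeword c = 1000011

Compute s = H r^T mod 2 one row at a time:
  s_1 = 0 + 0 + 0 + 1 = 1 ≡ 1 (mod 2).
  s_2 = 0 + 0 + 0 + 1 = 1 ≡ 1 (mod 2).
  s_3 = 1 + 0 + 0 + 1 = 2 ≡ 0 (mod 2).
s = (1, 1, 0)^T — this equals column 6 of H (binary 110), so error is at position 6.
Correct: flip bit 6 of r = 1000001 to get c = 1000011.


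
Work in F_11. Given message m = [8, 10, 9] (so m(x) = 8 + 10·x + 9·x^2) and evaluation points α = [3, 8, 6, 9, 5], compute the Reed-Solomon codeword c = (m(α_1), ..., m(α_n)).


c = [9, 4, 7, 2, 8]

Message polynomial: m(x) = 8 + 10·x + 9·x^2 (mod 11).
For each evaluation point α_i, compute m(α_i) mod 11:
  α_1 = 3: Horner steps 9 → 4 → 9, so m(3) = 9.
  α_2 = 8: Horner steps 9 → 5 → 4, so m(8) = 4.
  α_3 = 6: Horner steps 9 → 9 → 7, so m(6) = 7.
  α_4 = 9: Horner steps 9 → 3 → 2, so m(9) = 2.
  α_5 = 5: Horner steps 9 → 0 → 8, so m(5) = 8.
Codeword c = [9, 4, 7, 2, 8] ∈ F_11^5.


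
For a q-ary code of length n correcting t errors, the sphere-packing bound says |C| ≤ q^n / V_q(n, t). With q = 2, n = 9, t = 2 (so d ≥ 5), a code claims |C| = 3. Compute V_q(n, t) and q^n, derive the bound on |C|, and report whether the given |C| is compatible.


V_q(n, t) = 46, q^n = 512, Hamming bound = 11, |C| = 3 ≤ bound (satisfied).

Step 1: Compute V_q(n, t) = Σ_{j=0}^2 C(n, j) (q−1)^j.
  j = 0: C(9,0)·(1)^0 = 1·1 = 1.
  j = 1: C(9,1)·(1)^1 = 9·1 = 9.
  j = 2: C(9,2)·(1)^2 = 36·1 = 36.
  V_q(n, t) = 1 + 9 + 36 = 46.
Step 2: q^n = 2^9 = 512.
Step 3: Hamming bound ⌊q^n / V_q(n,t)⌋ = ⌊512/46⌋ = 11.
Step 4: Compare |C| = 3 to 11: satisfied.
The claimed |C| lies below the Hamming bound.


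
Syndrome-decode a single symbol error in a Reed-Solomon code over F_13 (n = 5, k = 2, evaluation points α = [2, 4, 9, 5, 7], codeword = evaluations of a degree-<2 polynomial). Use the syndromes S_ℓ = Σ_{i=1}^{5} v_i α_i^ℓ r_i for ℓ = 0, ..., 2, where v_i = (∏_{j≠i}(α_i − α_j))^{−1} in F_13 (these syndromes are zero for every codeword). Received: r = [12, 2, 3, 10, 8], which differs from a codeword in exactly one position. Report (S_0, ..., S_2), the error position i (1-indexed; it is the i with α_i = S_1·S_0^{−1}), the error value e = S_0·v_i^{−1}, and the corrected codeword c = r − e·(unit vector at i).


S = (12, 6, 3), error at position 5, error magnitude e = 8, c = [12, 2, 3, 10, 0].

Step 1: column multipliers v_i = (∏_{j≠i}(α_i − α_j))^{−1} mod 13.
  i = 1 (α = 2): (2−4)(2−9)(2−5)(2−7) = (−2)·(−7)·(−3)·(−5) = 210 ≡ 2, so v_1 = 2^{−1} = 7 (mod 13).
  i = 2 (α = 4): (4−2)(4−9)(4−5)(4−7) = 2·(−5)·(−1)·(−3) = −30 ≡ 9, so v_2 = 9^{−1} = 3 (mod 13).
  i = 3 (α = 9): (9−2)(9−4)(9−5)(9−7) = 7·5·4·2 = 280 ≡ 7, so v_3 = 7^{−1} = 2 (mod 13).
  i = 4 (α = 5): (5−2)(5−4)(5−9)(5−7) = 3·1·(−4)·(−2) = 24 ≡ 11, so v_4 = 11^{−1} = 6 (mod 13).
  i = 5 (α = 7): (7−2)(7−4)(7−9)(7−5) = 5·3·(−2)·2 = −60 ≡ 5, so v_5 = 5^{−1} = 8 (mod 13).
  v = [7, 3, 2, 6, 8].
Step 2: syndromes of r = [12, 2, 3, 10, 8] (all sums mod 13).
  S_0 = Σ v_i r_i = 7·12 + 3·2 + 2·3 + 6·10 + 8·8 = 220 ≡ 12.
  S_1 = Σ v_i α_i r_i = 7·2·12 + 3·4·2 + 2·9·3 + 6·5·10 + 8·7·8 = 994 ≡ 6.
  α_i^2 mod 13 = [4, 3, 3, 12, 10].
  S_2 = Σ v_i α_i^2 r_i = 7·4·12 + 3·3·2 + 2·3·3 + 6·12·10 + 8·10·8 = 1732 ≡ 3.
  S = (12, 6, 3) ≠ 0, so r is not a codeword (an error is present).
Step 3: locate the error. For a single error e at position i, S_ℓ = v_i·e·α_i^ℓ, so α_err = S_1/S_0.
  S_0^{−1} = 12^{−1} = 12 (mod 13), so α_err = 6·12 = 72 ≡ 7 = α_5. Error position i = 5.
  Consistency check: S_2/S_1 = 3·11 = 33 ≡ 7 = α_err ✓ (single-error assumption holds).
Step 4: error magnitude e = S_0/v_5 = S_0·∏_{j≠5}(α_5 − α_j) = 12·5 = 60 ≡ 8 (mod 13).
Step 5: correct position 5: c_5 = r_5 − e = 8 − 8 ≡ 0 (mod 13). Hence c = [12, 2, 3, 10, 0].
  Check: interpolating c through the α_i gives m(x) = 9 + 8·x (degree < 2) with m(α_i) = c_i for every i, so c is indeed a codeword.


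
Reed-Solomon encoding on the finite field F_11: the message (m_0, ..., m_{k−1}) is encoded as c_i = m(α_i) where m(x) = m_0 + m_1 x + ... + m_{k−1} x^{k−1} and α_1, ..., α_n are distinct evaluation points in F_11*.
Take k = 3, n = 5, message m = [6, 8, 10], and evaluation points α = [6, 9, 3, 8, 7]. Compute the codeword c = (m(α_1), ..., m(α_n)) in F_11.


c = [7, 8, 10, 6, 2]

Message polynomial: m(x) = 6 + 8·x + 10·x^2 (mod 11).
For each evaluation point α_i, compute m(α_i) mod 11:
  α_1 = 6: Horner steps 10 → 2 → 7, so m(6) = 7.
  α_2 = 9: Horner steps 10 → 10 → 8, so m(9) = 8.
  α_3 = 3: Horner steps 10 → 5 → 10, so m(3) = 10.
  α_4 = 8: Horner steps 10 → 0 → 6, so m(8) = 6.
  α_5 = 7: Horner steps 10 → 1 → 2, so m(7) = 2.
Codeword c = [7, 8, 10, 6, 2] ∈ F_11^5.


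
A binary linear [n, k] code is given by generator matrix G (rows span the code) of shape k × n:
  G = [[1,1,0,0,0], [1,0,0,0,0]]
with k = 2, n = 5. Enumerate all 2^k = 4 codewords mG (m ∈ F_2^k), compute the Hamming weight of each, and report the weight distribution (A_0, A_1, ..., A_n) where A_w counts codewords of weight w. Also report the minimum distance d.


Weight distribution: A_0 = 1, A_1 = 2, A_2 = 1. Minimum distance d = 1.

Enumerate all 2^2 = 4 messages m ∈ F_2^2.
For each, compute codeword c = mG in F_2^5, then tally its weight.
  m = 00 → c = 00000, weight = 0.
  m = 10 → c = 11000, weight = 2.
  m = 01 → c = 10000, weight = 1.
  m = 11 → c = 01000, weight = 1.
Tally weights:
  weight 0: 1 codewords.
  weight 1: 2 codewords.
  weight 2: 1 codewords.
Minimum distance d = smallest w > 0 with A_w > 0 = 1.
Sanity: Σ A_w = 4 = 2^2 = 4 ✓.


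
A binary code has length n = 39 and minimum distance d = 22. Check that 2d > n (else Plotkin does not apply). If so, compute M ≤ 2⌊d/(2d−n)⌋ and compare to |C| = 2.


Plotkin bound M ≤ 8; given |C| = 2 ≤ bound (satisfied).

Check applicability: 2d = 44, n = 39.
2d − n = 5 > 0, so Plotkin applies.
Compute d/(2d−n) = 22/5 ≈ 4.4000.
⌊d/(2d−n)⌋ = 4.
Plotkin bound: M ≤ 2·4 = 8.
Given |C| = 2, check: satisfied.
This |C| is below the Plotkin bound.


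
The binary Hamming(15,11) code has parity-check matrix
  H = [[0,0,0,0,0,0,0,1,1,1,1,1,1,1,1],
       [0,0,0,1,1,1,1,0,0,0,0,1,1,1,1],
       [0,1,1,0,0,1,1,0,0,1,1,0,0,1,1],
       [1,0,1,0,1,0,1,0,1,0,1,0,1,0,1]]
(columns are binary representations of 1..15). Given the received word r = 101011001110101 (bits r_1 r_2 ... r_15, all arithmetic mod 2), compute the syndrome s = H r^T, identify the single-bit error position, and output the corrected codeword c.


s = (1, 0, 1, 1)^T, error position = 11, corrected codeword c = 101011001100101

Compute s = H r^T mod 2 one row at a time:
  s_1 = 0 + 1 + 1 + 1 + 0 + 1 + 0 + 1 = 5 ≡ 1 (mod 2).
  s_2 = 0 + 1 + 1 + 0 + 0 + 1 + 0 + 1 = 4 ≡ 0 (mod 2).
  s_3 = 0 + 1 + 1 + 0 + 1 + 1 + 0 + 1 = 5 ≡ 1 (mod 2).
  s_4 = 1 + 1 + 1 + 0 + 1 + 1 + 1 + 1 = 7 ≡ 1 (mod 2).
s = (1, 0, 1, 1)^T — this equals column 11 of H (binary 1011), so error is at position 11.
Correct: flip bit 11 of r = 101011001110101 to get c = 101011001100101.


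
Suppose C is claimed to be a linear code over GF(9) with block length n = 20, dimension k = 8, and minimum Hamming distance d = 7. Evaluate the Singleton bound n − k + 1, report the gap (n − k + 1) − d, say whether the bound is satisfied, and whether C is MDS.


Singleton RHS = n − k + 1 = 13, slack = 6, bound satisfied, not MDS.

Singleton bound: d ≤ n − k + 1.
Here n = 20, k = 8, so n − k + 1 = 13.
Given d = 7, check d ≤ 13: YES.
Slack = (n − k + 1) − d = 6.
The code is NOT MDS (slack = 6 > 0).
Description: the claimed parameters are [20, 8, 7]_9; such a code would be non-MDS.


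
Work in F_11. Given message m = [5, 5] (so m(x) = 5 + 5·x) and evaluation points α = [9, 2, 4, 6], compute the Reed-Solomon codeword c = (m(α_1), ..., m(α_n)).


c = [6, 4, 3, 2]

Message polynomial: m(x) = 5 + 5·x (mod 11).
For each evaluation point α_i, compute m(α_i) mod 11:
  α_1 = 9: Horner steps 5 → 6, so m(9) = 6.
  α_2 = 2: Horner steps 5 → 4, so m(2) = 4.
  α_3 = 4: Horner steps 5 → 3, so m(4) = 3.
  α_4 = 6: Horner steps 5 → 2, so m(6) = 2.
Codeword c = [6, 4, 3, 2] ∈ F_11^4.


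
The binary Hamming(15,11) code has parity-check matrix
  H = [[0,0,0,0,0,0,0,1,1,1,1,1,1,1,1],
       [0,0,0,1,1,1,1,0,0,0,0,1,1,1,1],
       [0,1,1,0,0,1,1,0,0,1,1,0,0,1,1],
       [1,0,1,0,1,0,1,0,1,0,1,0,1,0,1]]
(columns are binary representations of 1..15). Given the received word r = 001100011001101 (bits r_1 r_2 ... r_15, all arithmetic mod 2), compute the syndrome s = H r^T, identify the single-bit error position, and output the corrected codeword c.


s = (1, 0, 0, 0)^T, error position = 8, corrected codeword c = 001100001001101

Compute s = H r^T mod 2 one row at a time:
  s_1 = 1 + 1 + 0 + 0 + 1 + 1 + 0 + 1 = 5 ≡ 1 (mod 2).
  s_2 = 1 + 0 + 0 + 0 + 1 + 1 + 0 + 1 = 4 ≡ 0 (mod 2).
  s_3 = 0 + 1 + 0 + 0 + 0 + 0 + 0 + 1 = 2 ≡ 0 (mod 2).
  s_4 = 0 + 1 + 0 + 0 + 1 + 0 + 1 + 1 = 4 ≡ 0 (mod 2).
s = (1, 0, 0, 0)^T — this equals column 8 of H (binary 1000), so error is at position 8.
Correct: flip bit 8 of r = 001100011001101 to get c = 001100001001101.


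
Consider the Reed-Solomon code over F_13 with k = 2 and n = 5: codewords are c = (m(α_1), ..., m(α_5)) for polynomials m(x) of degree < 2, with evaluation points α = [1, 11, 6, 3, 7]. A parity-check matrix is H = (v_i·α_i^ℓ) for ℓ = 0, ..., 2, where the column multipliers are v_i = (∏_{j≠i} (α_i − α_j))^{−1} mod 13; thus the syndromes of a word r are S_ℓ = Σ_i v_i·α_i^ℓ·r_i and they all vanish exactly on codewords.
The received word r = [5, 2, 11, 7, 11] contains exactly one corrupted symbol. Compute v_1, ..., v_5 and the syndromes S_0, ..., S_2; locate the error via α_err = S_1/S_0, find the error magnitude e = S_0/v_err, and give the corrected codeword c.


S = (4, 11, 1), error at position 3, error magnitude e = 1, c = [5, 2, 10, 7, 11].

Step 1: column multipliers v_i = (∏_{j≠i}(α_i − α_j))^{−1} mod 13.
  i = 1 (α = 1): (1−11)(1−6)(1−3)(1−7) = (−10)·(−5)·(−2)·(−6) = 600 ≡ 2, so v_1 = 2^{−1} = 7 (mod 13).
  i = 2 (α = 11): (11−1)(11−6)(11−3)(11−7) = 10·5·8·4 = 1600 ≡ 1, so v_2 = 1^{−1} = 1 (mod 13).
  i = 3 (α = 6): (6−1)(6−11)(6−3)(6−7) = 5·(−5)·3·(−1) = 75 ≡ 10, so v_3 = 10^{−1} = 4 (mod 13).
  i = 4 (α = 3): (3−1)(3−11)(3−6)(3−7) = 2·(−8)·(−3)·(−4) = −192 ≡ 3, so v_4 = 3^{−1} = 9 (mod 13).
  i = 5 (α = 7): (7−1)(7−11)(7−6)(7−3) = 6·(−4)·1·4 = −96 ≡ 8, so v_5 = 8^{−1} = 5 (mod 13).
  v = [7, 1, 4, 9, 5].
Step 2: syndromes of r = [5, 2, 11, 7, 11] (all sums mod 13).
  S_0 = Σ v_i r_i = 7·5 + 1·2 + 4·11 + 9·7 + 5·11 = 199 ≡ 4.
  S_1 = Σ v_i α_i r_i = 7·1·5 + 1·11·2 + 4·6·11 + 9·3·7 + 5·7·11 = 895 ≡ 11.
  α_i^2 mod 13 = [1, 4, 10, 9, 10].
  S_2 = Σ v_i α_i^2 r_i = 7·1·5 + 1·4·2 + 4·10·11 + 9·9·7 + 5·10·11 = 1600 ≡ 1.
  S = (4, 11, 1) ≠ 0, so r is not a codeword (an error is present).
Step 3: locate the error. For a single error e at position i, S_ℓ = v_i·e·α_i^ℓ, so α_err = S_1/S_0.
  S_0^{−1} = 4^{−1} = 10 (mod 13), so α_err = 11·10 = 110 ≡ 6 = α_3. Error position i = 3.
  Consistency check: S_2/S_1 = 1·6 = 6 ≡ 6 = α_err ✓ (single-error assumption holds).
Step 4: error magnitude e = S_0/v_3 = S_0·∏_{j≠3}(α_3 − α_j) = 4·10 = 40 ≡ 1 (mod 13).
Step 5: correct position 3: c_3 = r_3 − e = 11 − 1 ≡ 10 (mod 13). Hence c = [5, 2, 10, 7, 11].
  Check: interpolating c through the α_i gives m(x) = 4 + 1·x (degree < 2) with m(α_i) = c_i for every i, so c is indeed a codeword.
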